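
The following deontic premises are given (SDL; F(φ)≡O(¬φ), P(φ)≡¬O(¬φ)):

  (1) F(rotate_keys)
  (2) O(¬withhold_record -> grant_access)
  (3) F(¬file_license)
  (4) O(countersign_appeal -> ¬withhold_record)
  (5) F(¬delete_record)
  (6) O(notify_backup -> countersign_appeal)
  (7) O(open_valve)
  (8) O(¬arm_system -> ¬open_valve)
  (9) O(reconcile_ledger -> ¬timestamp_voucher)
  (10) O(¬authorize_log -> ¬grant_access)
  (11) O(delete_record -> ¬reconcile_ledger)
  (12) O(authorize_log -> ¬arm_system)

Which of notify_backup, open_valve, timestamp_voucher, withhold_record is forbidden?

notify_backup

Premise 7 states O(open_valve) outright.
Premise 8, O(¬arm_system -> ¬open_valve), contraposes to O(open_valve -> arm_system); with O(open_valve) we get O(arm_system).
The contrapositive of premise 12 (O(authorize_log -> ¬arm_system)) is O(arm_system -> ¬authorize_log), and O(arm_system) is already established, so O(¬authorize_log).
Premise 10 is O(¬authorize_log -> ¬grant_access); since O(¬authorize_log), deontic closure gives O(¬grant_access).
Premise 2 is O(¬withhold_record -> grant_access); contrapositively O(¬grant_access -> withhold_record). Since O(¬grant_access) holds, K gives O(withhold_record).
The contrapositive of premise 4 (O(countersign_appeal -> ¬withhold_record)) is O(withhold_record -> ¬countersign_appeal), and O(withhold_record) is already established, so O(¬countersign_appeal).
Premise 6, O(notify_backup -> countersign_appeal), contraposes to O(¬countersign_appeal -> ¬notify_backup); with O(¬countersign_appeal) we get O(¬notify_backup).
So O(¬notify_backup) holds, i.e. notify_backup is forbidden. None of the other listed options is forbidden under the premises.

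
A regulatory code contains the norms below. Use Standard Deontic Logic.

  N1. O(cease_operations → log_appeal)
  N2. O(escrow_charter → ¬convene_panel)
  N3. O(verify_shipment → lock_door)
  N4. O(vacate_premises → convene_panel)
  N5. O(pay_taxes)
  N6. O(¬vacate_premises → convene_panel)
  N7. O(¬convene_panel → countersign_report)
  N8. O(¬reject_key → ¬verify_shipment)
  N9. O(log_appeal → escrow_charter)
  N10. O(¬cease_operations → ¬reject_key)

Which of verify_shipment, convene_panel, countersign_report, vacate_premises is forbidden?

Premises 4 and 6 are O(vacate_premises → convene_panel) and O(¬vacate_premises → convene_panel); every ideal world satisfies vacate_premises or ¬vacate_premises, so in either case convene_panel holds — hence O(convene_panel).
The contrapositive of premise 2 (O(escrow_charter → ¬convene_panel)) is O(convene_panel → ¬escrow_charter), and O(convene_panel) is already established, so O(¬escrow_charter).
Premise 9, O(log_appeal → escrow_charter), contraposes to O(¬escrow_charter → ¬log_appeal); with O(¬escrow_charter) we get O(¬log_appeal).
The contrapositive of premise 1 (O(cease_operations → log_appeal)) is O(¬log_appeal → ¬cease_operations), and O(¬log_appeal) is already established, so O(¬cease_operations).
Applying K to premise 10 (O(¬cease_operations → ¬reject_key)) and O(¬cease_operations) yields O(¬reject_key).
Premise 8 is O(¬reject_key → ¬verify_shipment); since O(¬reject_key), deontic closure gives O(¬verify_shipment).
So O(¬verify_shipment) holds, i.e. verify_shipment is forbidden. None of the other listed options is forbidden under the premises.

verify_shipment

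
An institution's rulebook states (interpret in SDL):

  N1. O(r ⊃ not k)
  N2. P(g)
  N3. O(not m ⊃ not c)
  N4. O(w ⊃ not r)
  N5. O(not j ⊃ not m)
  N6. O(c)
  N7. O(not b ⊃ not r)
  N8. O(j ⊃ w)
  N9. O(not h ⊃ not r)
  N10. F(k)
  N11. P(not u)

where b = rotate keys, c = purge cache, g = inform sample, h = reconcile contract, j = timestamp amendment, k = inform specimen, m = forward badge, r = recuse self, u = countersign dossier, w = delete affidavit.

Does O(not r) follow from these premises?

From premise 6 we have O(c).
The contrapositive of premise 3 (O(not m ⊃ not c)) is O(c ⊃ m), and O(c) is already established, so O(m).
Premise 5 is O(not j ⊃ not m); contrapositively O(m ⊃ j). Since O(m) holds, K gives O(j).
From O(j) and premise 8, O(j ⊃ w), we obtain O(w).
Applying K to premise 4 (O(w ⊃ not r)) and O(w) yields O(not r).
Premises 1, 2, 7, 9, 10, 11 do not contribute to this derivation.
So O(not r) follows.

Yes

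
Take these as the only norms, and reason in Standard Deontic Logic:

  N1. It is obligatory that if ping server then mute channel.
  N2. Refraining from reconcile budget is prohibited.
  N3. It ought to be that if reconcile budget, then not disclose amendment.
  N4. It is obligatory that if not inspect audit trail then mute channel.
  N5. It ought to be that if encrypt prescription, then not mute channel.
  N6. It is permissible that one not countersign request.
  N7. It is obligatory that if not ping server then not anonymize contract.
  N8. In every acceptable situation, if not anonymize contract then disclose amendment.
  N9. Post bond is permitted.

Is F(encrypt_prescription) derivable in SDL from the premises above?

Yes

F(¬reconcile_budget) at premise 2 means O(reconcile_budget).
Premise 3 is O(reconcile_budget → ¬disclose_amendment); since O(reconcile_budget), deontic closure gives O(¬disclose_amendment).
Premise 8 is O(¬anonymize_contract → disclose_amendment); contrapositively O(¬disclose_amendment → anonymize_contract). Since O(¬disclose_amendment) holds, K gives O(anonymize_contract).
Premise 7 is O(¬ping_server → ¬anonymize_contract); contrapositively O(anonymize_contract → ping_server). Since O(anonymize_contract) holds, K gives O(ping_server).
With premise 1, O(ping_server → mute_channel), the K-axiom yields O(mute_channel).
The contrapositive of premise 5 (O(encrypt_prescription → ¬mute_channel)) is O(mute_channel → ¬encrypt_prescription), and O(mute_channel) is already established, so O(¬encrypt_prescription).
Premises 4, 6, 9 do not contribute to this derivation.
So O(¬encrypt_prescription) holds, i.e. F(encrypt_prescription). The claim follows.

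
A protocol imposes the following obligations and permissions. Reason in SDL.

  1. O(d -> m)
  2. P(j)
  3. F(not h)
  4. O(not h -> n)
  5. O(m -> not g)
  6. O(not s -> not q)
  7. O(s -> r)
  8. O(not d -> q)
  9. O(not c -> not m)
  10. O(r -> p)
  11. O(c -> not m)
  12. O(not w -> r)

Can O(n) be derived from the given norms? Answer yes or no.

Premise 4 is O(not h -> n), but O(not h) is not derivable from the premises, so it does not yield O(n).
No other premise forces O(n). An ideal world satisfying every premise can still have n false, so O(n) is not derivable.

No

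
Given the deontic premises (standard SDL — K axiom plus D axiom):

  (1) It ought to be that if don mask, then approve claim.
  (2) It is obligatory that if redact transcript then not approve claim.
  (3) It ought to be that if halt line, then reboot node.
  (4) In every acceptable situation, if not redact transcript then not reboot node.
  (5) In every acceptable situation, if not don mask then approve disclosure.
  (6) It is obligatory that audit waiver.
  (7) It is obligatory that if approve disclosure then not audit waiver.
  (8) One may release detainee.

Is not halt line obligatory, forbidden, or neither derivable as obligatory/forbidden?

Premise 6 states O(audit_waiver) outright.
Premise 7 is O(approve_disclosure → ¬audit_waiver); contrapositively O(audit_waiver → ¬approve_disclosure). Since O(audit_waiver) holds, K gives O(¬approve_disclosure).
The contrapositive of premise 5 (O(¬don_mask → approve_disclosure)) is O(¬approve_disclosure → don_mask), and O(¬approve_disclosure) is already established, so O(don_mask).
Applying K to premise 1 (O(don_mask → approve_claim)) and O(don_mask) yields O(approve_claim).
Premise 2 is O(redact_transcript → ¬approve_claim); contrapositively O(approve_claim → ¬redact_transcript). Since O(approve_claim) holds, K gives O(¬redact_transcript).
With premise 4, O(¬redact_transcript → ¬reboot_node), the K-axiom yields O(¬reboot_node).
The contrapositive of premise 3 (O(halt_line → reboot_node)) is O(¬reboot_node → ¬halt_line), and O(¬reboot_node) is already established, so O(¬halt_line).
Premise 8 does not contribute to this derivation.
Hence ¬halt_line is obligatory.

Obligatory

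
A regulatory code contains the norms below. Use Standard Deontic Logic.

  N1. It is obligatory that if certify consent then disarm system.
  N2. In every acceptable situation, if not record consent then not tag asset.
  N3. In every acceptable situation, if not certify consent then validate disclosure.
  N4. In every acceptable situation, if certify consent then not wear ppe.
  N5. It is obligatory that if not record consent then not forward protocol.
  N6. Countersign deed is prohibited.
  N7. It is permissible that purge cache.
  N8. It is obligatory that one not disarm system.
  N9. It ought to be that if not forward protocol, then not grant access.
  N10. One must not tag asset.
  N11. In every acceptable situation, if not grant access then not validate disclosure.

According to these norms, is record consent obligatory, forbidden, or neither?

Obligatory

Premise 8 states O(¬disarm_system) outright.
Premise 1, O(certify_consent → disarm_system), contraposes to O(¬disarm_system → ¬certify_consent); with O(¬disarm_system) we get O(¬certify_consent).
Premise 3 is O(¬certify_consent → validate_disclosure); since O(¬certify_consent), deontic closure gives O(validate_disclosure).
Premise 11 is O(¬grant_access → ¬validate_disclosure); contrapositively O(validate_disclosure → grant_access). Since O(validate_disclosure) holds, K gives O(grant_access).
Premise 9, O(¬forward_protocol → ¬grant_access), contraposes to O(grant_access → forward_protocol); with O(grant_access) we get O(forward_protocol).
Premise 5 is O(¬record_consent → ¬forward_protocol); contrapositively O(forward_protocol → record_consent). Since O(forward_protocol) holds, K gives O(record_consent).
Premises 2, 4, 6, 7, 10 do not contribute to this derivation.
Hence record_consent is obligatory.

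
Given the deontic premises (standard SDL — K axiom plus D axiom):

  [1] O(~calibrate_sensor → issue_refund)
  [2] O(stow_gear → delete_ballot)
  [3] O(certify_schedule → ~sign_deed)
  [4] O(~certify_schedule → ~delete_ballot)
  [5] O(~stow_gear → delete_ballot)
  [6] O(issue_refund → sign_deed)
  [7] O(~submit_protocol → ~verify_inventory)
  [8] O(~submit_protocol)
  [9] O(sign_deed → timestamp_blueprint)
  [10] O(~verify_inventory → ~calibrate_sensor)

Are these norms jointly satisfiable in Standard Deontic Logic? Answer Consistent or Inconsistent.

Premises 5 and 2 cover both cases: O(~stow_gear → delete_ballot) and O(stow_gear → delete_ballot). Since ~stow_gear ∨ stow_gear is a tautology, O(delete_ballot) follows.
Premise 4 is O(~certify_schedule → ~delete_ballot); contrapositively O(delete_ballot → certify_schedule). Since O(delete_ballot) holds, K gives O(certify_schedule).
With premise 3, O(certify_schedule → ~sign_deed), the K-axiom yields O(~sign_deed).
Premise 6, O(issue_refund → sign_deed), contraposes to O(~sign_deed → ~issue_refund); with O(~sign_deed) we get O(~issue_refund).
Premise 1 is O(~calibrate_sensor → issue_refund); contrapositively O(~issue_refund → calibrate_sensor). Since O(~issue_refund) holds, K gives O(calibrate_sensor).
Premise 10 is O(~verify_inventory → ~calibrate_sensor); contrapositively O(calibrate_sensor → verify_inventory). Since O(calibrate_sensor) holds, K gives O(verify_inventory).
Premise 7, O(~submit_protocol → ~verify_inventory), contraposes to O(verify_inventory → submit_protocol); with O(verify_inventory) we get O(submit_protocol).
Yet premise 8 states O(~submit_protocol).
We now have both O(submit_protocol) and O(~submit_protocol) — submit_protocol is simultaneously obligatory and forbidden, violating the D-axiom.

Inconsistent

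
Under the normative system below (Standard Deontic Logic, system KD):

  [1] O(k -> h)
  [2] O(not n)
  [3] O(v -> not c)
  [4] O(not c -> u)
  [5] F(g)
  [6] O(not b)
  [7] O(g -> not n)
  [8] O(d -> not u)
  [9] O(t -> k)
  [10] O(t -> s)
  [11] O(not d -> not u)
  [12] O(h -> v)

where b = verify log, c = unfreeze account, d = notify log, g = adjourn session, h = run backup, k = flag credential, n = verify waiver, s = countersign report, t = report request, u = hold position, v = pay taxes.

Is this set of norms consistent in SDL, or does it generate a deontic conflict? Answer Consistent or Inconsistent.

Consistent

Premise 7 is O(g -> not n); even if O(not n) held, inferring O(g) would be affirming the consequent — invalid.
So O(g) is not derivable, and the apparent clash with O(not g) does not arise.
A world satisfying every obligation exists (e.g. b=false, c=true, d=false, g=false, h=false, k=false, n=false, s=false, t=false, u=false, v=false); no atom is both obligatory and forbidden, so the set is consistent.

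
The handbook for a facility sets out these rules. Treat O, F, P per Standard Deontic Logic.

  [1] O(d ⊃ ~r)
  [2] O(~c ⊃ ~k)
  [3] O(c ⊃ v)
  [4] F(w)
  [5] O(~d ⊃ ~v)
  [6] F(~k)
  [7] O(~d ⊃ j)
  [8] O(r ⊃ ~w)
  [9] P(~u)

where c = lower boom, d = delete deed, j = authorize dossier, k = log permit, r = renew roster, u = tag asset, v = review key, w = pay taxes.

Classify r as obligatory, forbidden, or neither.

Forbidden

Premise 6 is F(~k), i.e. O(k).
The contrapositive of premise 2 (O(~c ⊃ ~k)) is O(k ⊃ c), and O(k) is already established, so O(c).
Applying K to premise 3 (O(c ⊃ v)) and O(c) yields O(v).
Premise 5, O(~d ⊃ ~v), contraposes to O(v ⊃ d); with O(v) we get O(d).
Premise 1 is O(d ⊃ ~r); since O(d), deontic closure gives O(~r).
Premises 4, 7, 8, 9 do not contribute to this derivation.
Thus O(~r), which is F(r): r is forbidden.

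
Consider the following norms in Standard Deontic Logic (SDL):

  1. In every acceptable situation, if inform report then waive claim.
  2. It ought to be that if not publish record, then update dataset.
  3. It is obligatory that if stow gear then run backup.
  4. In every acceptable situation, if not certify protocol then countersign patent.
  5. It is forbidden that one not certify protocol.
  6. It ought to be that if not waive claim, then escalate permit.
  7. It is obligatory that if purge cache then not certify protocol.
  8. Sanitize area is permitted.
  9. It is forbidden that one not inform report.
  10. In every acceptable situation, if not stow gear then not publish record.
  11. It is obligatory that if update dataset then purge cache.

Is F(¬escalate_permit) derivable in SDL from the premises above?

No

Premise 6 is O(¬waive_claim → escalate_permit), but O(¬waive_claim) is not derivable from the premises, so it does not yield O(escalate_permit).
No other premise forces O(escalate_permit). An ideal world satisfying every premise can still have ¬escalate_permit true, so F(¬escalate_permit) is not derivable.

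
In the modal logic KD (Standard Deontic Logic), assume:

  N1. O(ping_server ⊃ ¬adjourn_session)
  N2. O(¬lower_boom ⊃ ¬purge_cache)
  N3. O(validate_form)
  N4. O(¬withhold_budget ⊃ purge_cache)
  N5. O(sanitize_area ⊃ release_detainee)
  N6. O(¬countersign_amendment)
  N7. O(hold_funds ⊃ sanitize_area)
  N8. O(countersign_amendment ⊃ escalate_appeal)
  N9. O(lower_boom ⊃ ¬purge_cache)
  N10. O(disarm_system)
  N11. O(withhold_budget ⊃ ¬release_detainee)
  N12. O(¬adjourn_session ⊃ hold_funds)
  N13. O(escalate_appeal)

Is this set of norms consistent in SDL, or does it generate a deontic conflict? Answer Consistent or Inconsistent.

Premise 8 is O(countersign_amendment ⊃ escalate_appeal); even if O(escalate_appeal) held, inferring O(countersign_amendment) would be affirming the consequent — invalid.
So O(countersign_amendment) is not derivable, and the apparent clash with O(¬countersign_amendment) does not arise.
A world satisfying every obligation exists (e.g. adjourn_session=true, countersign_amendment=false, disarm_system=true, escalate_appeal=true, hold_funds=false, lower_boom=false, ping_server=false, purge_cache=false, release_detainee=false, sanitize_area=false, validate_form=true, withhold_budget=true); no atom is both obligatory and forbidden, so the set is consistent.

Consistent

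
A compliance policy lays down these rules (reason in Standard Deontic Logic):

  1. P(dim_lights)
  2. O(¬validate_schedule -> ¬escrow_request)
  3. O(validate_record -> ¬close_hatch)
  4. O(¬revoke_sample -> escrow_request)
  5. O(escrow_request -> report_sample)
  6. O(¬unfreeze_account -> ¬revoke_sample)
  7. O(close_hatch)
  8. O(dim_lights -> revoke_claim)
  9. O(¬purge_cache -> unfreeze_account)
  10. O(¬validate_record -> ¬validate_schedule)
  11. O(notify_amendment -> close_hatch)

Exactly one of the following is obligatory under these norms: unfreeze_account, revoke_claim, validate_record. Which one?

unfreeze_account

Premise 7 states O(close_hatch) outright.
Premise 3, O(validate_record -> ¬close_hatch), contraposes to O(close_hatch -> ¬validate_record); with O(close_hatch) we get O(¬validate_record).
With premise 10, O(¬validate_record -> ¬validate_schedule), the K-axiom yields O(¬validate_schedule).
Premise 2 is O(¬validate_schedule -> ¬escrow_request); since O(¬validate_schedule), deontic closure gives O(¬escrow_request).
Premise 4, O(¬revoke_sample -> escrow_request), contraposes to O(¬escrow_request -> revoke_sample); with O(¬escrow_request) we get O(revoke_sample).
Premise 6 is O(¬unfreeze_account -> ¬revoke_sample); contrapositively O(revoke_sample -> unfreeze_account). Since O(revoke_sample) holds, K gives O(unfreeze_account).
So O(unfreeze_account) holds — unfreeze_account is obligatory. None of the other listed options is made obligatory by any chain of premises.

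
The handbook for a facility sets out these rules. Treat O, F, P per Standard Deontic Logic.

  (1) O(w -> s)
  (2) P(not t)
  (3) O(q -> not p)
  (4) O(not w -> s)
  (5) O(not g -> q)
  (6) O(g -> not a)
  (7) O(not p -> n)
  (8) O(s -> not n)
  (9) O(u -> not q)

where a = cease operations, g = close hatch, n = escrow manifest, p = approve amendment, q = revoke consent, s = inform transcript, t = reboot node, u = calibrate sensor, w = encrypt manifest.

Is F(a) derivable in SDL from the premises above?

Yes

By case analysis on not w: premise 4 gives O(not w -> s) and premise 1 gives O(w -> s), so O(s) either way.
Premise 8 is O(s -> not n); since O(s), deontic closure gives O(not n).
The contrapositive of premise 7 (O(not p -> n)) is O(not n -> p), and O(not n) is already established, so O(p).
The contrapositive of premise 3 (O(q -> not p)) is O(p -> not q), and O(p) is already established, so O(not q).
Premise 5, O(not g -> q), contraposes to O(not q -> g); with O(not q) we get O(g).
Applying K to premise 6 (O(g -> not a)) and O(g) yields O(not a).
Premises 2, 9 do not contribute to this derivation.
So O(not a) holds, i.e. F(a). The claim follows.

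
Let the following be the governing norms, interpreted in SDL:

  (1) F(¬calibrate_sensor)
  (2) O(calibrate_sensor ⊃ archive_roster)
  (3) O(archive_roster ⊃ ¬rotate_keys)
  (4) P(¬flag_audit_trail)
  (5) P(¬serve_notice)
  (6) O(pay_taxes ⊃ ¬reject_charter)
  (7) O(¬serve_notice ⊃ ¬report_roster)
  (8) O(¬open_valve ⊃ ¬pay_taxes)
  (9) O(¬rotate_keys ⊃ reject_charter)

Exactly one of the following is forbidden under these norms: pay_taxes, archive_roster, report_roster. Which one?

Premise 1, F(¬calibrate_sensor), is equivalent to O(calibrate_sensor).
From O(calibrate_sensor) and premise 2, O(calibrate_sensor ⊃ archive_roster), we obtain O(archive_roster).
With premise 3, O(archive_roster ⊃ ¬rotate_keys), the K-axiom yields O(¬rotate_keys).
Premise 9 is O(¬rotate_keys ⊃ reject_charter); since O(¬rotate_keys), deontic closure gives O(reject_charter).
Premise 6, O(pay_taxes ⊃ ¬reject_charter), contraposes to O(reject_charter ⊃ ¬pay_taxes); with O(reject_charter) we get O(¬pay_taxes).
So O(¬pay_taxes) holds, i.e. pay_taxes is forbidden. None of the other listed options is forbidden under the premises.

pay_taxes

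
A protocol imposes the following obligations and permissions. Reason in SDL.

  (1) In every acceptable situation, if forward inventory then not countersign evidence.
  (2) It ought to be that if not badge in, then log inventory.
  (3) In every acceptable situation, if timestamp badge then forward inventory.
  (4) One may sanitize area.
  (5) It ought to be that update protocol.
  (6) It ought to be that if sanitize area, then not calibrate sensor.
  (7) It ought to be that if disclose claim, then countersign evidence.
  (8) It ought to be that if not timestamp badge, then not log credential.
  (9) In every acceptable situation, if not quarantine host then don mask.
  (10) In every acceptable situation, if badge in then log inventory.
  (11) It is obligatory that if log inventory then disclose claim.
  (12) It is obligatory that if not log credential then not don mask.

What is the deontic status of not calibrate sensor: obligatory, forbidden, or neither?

Neither

Premise 6 is O(sanitize_area → ¬calibrate_sensor), but O(sanitize_area) is not derivable from the premises (the permission P(sanitize_area) asserts only ¬O(¬sanitize_area), not O(sanitize_area)), so it does not yield O(¬calibrate_sensor).
No premise or chain of K-axiom applications forces O(¬calibrate_sensor), and none forces O(calibrate_sensor). So ¬calibrate_sensor is neither obligatory nor forbidden under these norms.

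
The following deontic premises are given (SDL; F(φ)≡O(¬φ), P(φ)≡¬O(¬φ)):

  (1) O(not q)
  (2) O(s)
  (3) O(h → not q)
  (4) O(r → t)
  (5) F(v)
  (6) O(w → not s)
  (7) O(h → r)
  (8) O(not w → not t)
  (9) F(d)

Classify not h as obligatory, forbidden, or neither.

Obligatory

From premise 2 we have O(s).
Premise 6 is O(w → not s); contrapositively O(s → not w). Since O(s) holds, K gives O(not w).
With premise 8, O(not w → not t), the K-axiom yields O(not t).
Premise 4 is O(r → t); contrapositively O(not t → not r). Since O(not t) holds, K gives O(not r).
Premise 7, O(h → r), contraposes to O(not r → not h); with O(not r) we get O(not h).
Premises 1, 3, 5, 9 do not contribute to this derivation.
Hence not h is obligatory.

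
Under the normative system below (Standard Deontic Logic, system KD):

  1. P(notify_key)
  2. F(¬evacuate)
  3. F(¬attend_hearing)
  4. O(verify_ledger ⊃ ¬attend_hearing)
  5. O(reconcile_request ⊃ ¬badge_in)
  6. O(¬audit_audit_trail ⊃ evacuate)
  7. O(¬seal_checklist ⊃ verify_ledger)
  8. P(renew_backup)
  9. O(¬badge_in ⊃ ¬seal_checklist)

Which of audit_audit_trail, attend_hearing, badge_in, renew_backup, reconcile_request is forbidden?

F(¬attend_hearing) at premise 3 means O(attend_hearing).
The contrapositive of premise 4 (O(verify_ledger ⊃ ¬attend_hearing)) is O(attend_hearing ⊃ ¬verify_ledger), and O(attend_hearing) is already established, so O(¬verify_ledger).
Premise 7 is O(¬seal_checklist ⊃ verify_ledger); contrapositively O(¬verify_ledger ⊃ seal_checklist). Since O(¬verify_ledger) holds, K gives O(seal_checklist).
Premise 9, O(¬badge_in ⊃ ¬seal_checklist), contraposes to O(seal_checklist ⊃ badge_in); with O(seal_checklist) we get O(badge_in).
Premise 5 is O(reconcile_request ⊃ ¬badge_in); contrapositively O(badge_in ⊃ ¬reconcile_request). Since O(badge_in) holds, K gives O(¬reconcile_request).
So O(¬reconcile_request) holds, i.e. reconcile_request is forbidden. None of the other listed options is forbidden under the premises.

reconcile_request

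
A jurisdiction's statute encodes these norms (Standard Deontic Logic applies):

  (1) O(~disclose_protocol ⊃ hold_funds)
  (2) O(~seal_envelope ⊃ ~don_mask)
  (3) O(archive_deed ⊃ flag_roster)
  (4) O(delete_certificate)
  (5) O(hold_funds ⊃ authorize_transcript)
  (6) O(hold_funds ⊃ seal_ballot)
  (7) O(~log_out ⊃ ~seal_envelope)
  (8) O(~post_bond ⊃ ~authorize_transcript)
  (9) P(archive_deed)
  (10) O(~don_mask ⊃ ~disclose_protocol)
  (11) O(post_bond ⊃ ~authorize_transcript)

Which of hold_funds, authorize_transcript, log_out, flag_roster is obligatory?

log_out

Premises 11 and 8 are O(post_bond ⊃ ~authorize_transcript) and O(~post_bond ⊃ ~authorize_transcript); every ideal world satisfies post_bond or ~post_bond, so in either case ~authorize_transcript holds — hence O(~authorize_transcript).
Premise 5 is O(hold_funds ⊃ authorize_transcript); contrapositively O(~authorize_transcript ⊃ ~hold_funds). Since O(~authorize_transcript) holds, K gives O(~hold_funds).
The contrapositive of premise 1 (O(~disclose_protocol ⊃ hold_funds)) is O(~hold_funds ⊃ disclose_protocol), and O(~hold_funds) is already established, so O(disclose_protocol).
Premise 10, O(~don_mask ⊃ ~disclose_protocol), contraposes to O(disclose_protocol ⊃ don_mask); with O(disclose_protocol) we get O(don_mask).
Premise 2, O(~seal_envelope ⊃ ~don_mask), contraposes to O(don_mask ⊃ seal_envelope); with O(don_mask) we get O(seal_envelope).
Premise 7, O(~log_out ⊃ ~seal_envelope), contraposes to O(seal_envelope ⊃ log_out); with O(seal_envelope) we get O(log_out).
So O(log_out) holds — log_out is obligatory. None of the other listed options is made obligatory by any chain of premises.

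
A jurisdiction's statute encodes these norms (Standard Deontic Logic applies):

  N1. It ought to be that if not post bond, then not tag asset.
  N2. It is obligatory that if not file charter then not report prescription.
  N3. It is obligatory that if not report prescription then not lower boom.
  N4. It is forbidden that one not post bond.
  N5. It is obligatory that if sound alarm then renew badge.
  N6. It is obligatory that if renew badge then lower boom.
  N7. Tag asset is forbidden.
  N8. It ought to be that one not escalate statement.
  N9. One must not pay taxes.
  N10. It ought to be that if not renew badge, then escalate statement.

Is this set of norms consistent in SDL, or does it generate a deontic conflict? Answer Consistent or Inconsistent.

Premise 1 is O(¬post_bond → ¬tag_asset); even if O(¬tag_asset) held, inferring O(¬post_bond) would be affirming the consequent — invalid.
So O(¬post_bond) is not derivable, and the apparent clash with O(post_bond) does not arise.
A world satisfying every obligation exists (e.g. escalate_statement=false, file_charter=true, lower_boom=true, pay_taxes=false, post_bond=true, renew_badge=true, report_prescription=true, sound_alarm=false, tag_asset=false); no atom is both obligatory and forbidden, so the set is consistent.

Consistent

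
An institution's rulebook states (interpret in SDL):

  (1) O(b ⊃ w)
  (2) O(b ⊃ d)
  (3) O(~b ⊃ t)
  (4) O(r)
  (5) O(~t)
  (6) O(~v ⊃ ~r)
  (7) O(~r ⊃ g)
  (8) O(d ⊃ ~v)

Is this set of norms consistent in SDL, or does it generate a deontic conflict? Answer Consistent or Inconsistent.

Inconsistent

Premise 4 states O(r) outright.
Premise 6 is O(~v ⊃ ~r); contrapositively O(r ⊃ v). Since O(r) holds, K gives O(v).
The contrapositive of premise 8 (O(d ⊃ ~v)) is O(v ⊃ ~d), and O(v) is already established, so O(~d).
Premise 2 is O(b ⊃ d); contrapositively O(~d ⊃ ~b). Since O(~d) holds, K gives O(~b).
Applying K to premise 3 (O(~b ⊃ t)) and O(~b) yields O(t).
Yet premise 5 states O(~t).
We now have both O(t) and O(~t) — t is simultaneously obligatory and forbidden, violating the D-axiom.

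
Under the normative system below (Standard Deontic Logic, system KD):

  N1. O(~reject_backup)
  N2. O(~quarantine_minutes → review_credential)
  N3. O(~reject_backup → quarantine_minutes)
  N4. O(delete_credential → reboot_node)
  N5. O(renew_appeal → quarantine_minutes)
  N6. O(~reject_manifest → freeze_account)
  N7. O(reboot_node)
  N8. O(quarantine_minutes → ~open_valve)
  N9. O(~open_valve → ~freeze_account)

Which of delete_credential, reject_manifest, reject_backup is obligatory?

Premise 1 states O(~reject_backup) outright.
With premise 3, O(~reject_backup → quarantine_minutes), the K-axiom yields O(quarantine_minutes).
Applying K to premise 8 (O(quarantine_minutes → ~open_valve)) and O(quarantine_minutes) yields O(~open_valve).
Premise 9 is O(~open_valve → ~freeze_account); since O(~open_valve), deontic closure gives O(~freeze_account).
Premise 6, O(~reject_manifest → freeze_account), contraposes to O(~freeze_account → reject_manifest); with O(~freeze_account) we get O(reject_manifest).
So O(reject_manifest) holds — reject_manifest is obligatory. None of the other listed options is made obligatory by any chain of premises.

reject_manifest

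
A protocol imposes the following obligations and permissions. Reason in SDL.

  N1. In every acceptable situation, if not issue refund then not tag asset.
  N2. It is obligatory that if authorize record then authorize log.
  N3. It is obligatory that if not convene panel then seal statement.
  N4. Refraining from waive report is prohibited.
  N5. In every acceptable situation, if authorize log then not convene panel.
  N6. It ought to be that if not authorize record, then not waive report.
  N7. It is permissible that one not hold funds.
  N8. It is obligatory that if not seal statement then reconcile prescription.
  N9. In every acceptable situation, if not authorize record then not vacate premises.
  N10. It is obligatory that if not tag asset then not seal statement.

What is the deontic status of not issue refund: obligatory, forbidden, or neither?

Forbidden

F(¬waive_report) at premise 4 means O(waive_report).
Premise 6, O(¬authorize_record → ¬waive_report), contraposes to O(waive_report → authorize_record); with O(waive_report) we get O(authorize_record).
Premise 2 is O(authorize_record → authorize_log); since O(authorize_record), deontic closure gives O(authorize_log).
With premise 5, O(authorize_log → ¬convene_panel), the K-axiom yields O(¬convene_panel).
Applying K to premise 3 (O(¬convene_panel → seal_statement)) and O(¬convene_panel) yields O(seal_statement).
The contrapositive of premise 10 (O(¬tag_asset → ¬seal_statement)) is O(seal_statement → tag_asset), and O(seal_statement) is already established, so O(tag_asset).
Premise 1, O(¬issue_refund → ¬tag_asset), contraposes to O(tag_asset → issue_refund); with O(tag_asset) we get O(issue_refund).
Premises 7, 8, 9 do not contribute to this derivation.
Thus O(issue_refund), which is F(¬issue_refund): ¬issue_refund is forbidden.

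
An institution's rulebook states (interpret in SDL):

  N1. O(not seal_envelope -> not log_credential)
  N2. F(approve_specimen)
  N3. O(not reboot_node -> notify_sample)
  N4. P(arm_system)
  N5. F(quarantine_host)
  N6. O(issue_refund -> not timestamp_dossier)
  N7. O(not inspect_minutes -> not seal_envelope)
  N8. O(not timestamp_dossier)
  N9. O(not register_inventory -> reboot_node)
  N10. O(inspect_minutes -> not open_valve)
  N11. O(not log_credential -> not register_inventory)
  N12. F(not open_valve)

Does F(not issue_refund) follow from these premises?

Premise 6 is O(issue_refund -> not timestamp_dossier); even if O(not timestamp_dossier) held, inferring O(issue_refund) would be affirming the consequent — invalid.
No other premise forces O(issue_refund). An ideal world satisfying every premise can still have not issue_refund true, so F(not issue_refund) is not derivable.

No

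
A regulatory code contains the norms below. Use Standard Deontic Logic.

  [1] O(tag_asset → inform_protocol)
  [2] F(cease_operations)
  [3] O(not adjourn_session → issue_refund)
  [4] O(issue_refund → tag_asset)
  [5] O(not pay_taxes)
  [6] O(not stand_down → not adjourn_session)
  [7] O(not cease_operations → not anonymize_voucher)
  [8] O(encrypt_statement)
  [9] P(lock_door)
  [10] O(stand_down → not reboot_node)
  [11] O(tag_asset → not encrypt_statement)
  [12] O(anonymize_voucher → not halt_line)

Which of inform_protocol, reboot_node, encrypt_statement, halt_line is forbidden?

Premise 8 states O(encrypt_statement) outright.
The contrapositive of premise 11 (O(tag_asset → not encrypt_statement)) is O(encrypt_statement → not tag_asset), and O(encrypt_statement) is already established, so O(not tag_asset).
The contrapositive of premise 4 (O(issue_refund → tag_asset)) is O(not tag_asset → not issue_refund), and O(not tag_asset) is already established, so O(not issue_refund).
The contrapositive of premise 3 (O(not adjourn_session → issue_refund)) is O(not issue_refund → adjourn_session), and O(not issue_refund) is already established, so O(adjourn_session).
The contrapositive of premise 6 (O(not stand_down → not adjourn_session)) is O(adjourn_session → stand_down), and O(adjourn_session) is already established, so O(stand_down).
From O(stand_down) and premise 10, O(stand_down → not reboot_node), we obtain O(not reboot_node).
So O(not reboot_node) holds, i.e. reboot_node is forbidden. None of the other listed options is forbidden under the premises.

reboot_node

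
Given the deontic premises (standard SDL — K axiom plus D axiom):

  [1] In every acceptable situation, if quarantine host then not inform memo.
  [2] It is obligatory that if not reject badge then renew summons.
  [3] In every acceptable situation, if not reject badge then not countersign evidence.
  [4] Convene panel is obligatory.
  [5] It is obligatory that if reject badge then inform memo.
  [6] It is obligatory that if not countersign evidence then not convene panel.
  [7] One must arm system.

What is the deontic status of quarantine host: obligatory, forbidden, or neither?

Forbidden

Premise 4 states O(convene_panel) outright.
Premise 6 is O(¬countersign_evidence → ¬convene_panel); contrapositively O(convene_panel → countersign_evidence). Since O(convene_panel) holds, K gives O(countersign_evidence).
The contrapositive of premise 3 (O(¬reject_badge → ¬countersign_evidence)) is O(countersign_evidence → reject_badge), and O(countersign_evidence) is already established, so O(reject_badge).
From O(reject_badge) and premise 5, O(reject_badge → inform_memo), we obtain O(inform_memo).
The contrapositive of premise 1 (O(quarantine_host → ¬inform_memo)) is O(inform_memo → ¬quarantine_host), and O(inform_memo) is already established, so O(¬quarantine_host).
Premises 2, 7 do not contribute to this derivation.
Thus O(¬quarantine_host), which is F(quarantine_host): quarantine_host is forbidden.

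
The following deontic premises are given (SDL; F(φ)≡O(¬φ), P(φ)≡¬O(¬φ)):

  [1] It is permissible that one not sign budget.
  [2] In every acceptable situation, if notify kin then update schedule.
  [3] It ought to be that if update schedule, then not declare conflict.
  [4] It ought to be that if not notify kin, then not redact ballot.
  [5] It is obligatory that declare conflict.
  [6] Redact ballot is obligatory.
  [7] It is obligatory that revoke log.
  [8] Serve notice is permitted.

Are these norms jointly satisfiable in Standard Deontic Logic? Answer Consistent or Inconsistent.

Inconsistent

Premise 5 states O(declare_conflict) outright.
Premise 3, O(update_schedule → ¬declare_conflict), contraposes to O(declare_conflict → ¬update_schedule); with O(declare_conflict) we get O(¬update_schedule).
Premise 2 is O(notify_kin → update_schedule); contrapositively O(¬update_schedule → ¬notify_kin). Since O(¬update_schedule) holds, K gives O(¬notify_kin).
Premise 4 is O(¬notify_kin → ¬redact_ballot); since O(¬notify_kin), deontic closure gives O(¬redact_ballot).
Yet premise 6 states O(redact_ballot).
We now have both O(¬redact_ballot) and O(redact_ballot) — redact_ballot is simultaneously obligatory and forbidden, violating the D-axiom.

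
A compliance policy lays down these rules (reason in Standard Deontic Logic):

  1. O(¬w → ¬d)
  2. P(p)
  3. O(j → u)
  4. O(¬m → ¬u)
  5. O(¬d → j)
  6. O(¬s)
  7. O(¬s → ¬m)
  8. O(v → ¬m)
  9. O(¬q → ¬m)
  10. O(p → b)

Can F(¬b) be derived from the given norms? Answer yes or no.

No

Premise 10 is O(p → b), but O(p) is not derivable from the premises (the permission P(p) asserts only ¬O(¬p), not O(p)), so it does not yield O(b).
No other premise forces O(b). An ideal world satisfying every premise can still have ¬b true, so F(¬b) is not derivable.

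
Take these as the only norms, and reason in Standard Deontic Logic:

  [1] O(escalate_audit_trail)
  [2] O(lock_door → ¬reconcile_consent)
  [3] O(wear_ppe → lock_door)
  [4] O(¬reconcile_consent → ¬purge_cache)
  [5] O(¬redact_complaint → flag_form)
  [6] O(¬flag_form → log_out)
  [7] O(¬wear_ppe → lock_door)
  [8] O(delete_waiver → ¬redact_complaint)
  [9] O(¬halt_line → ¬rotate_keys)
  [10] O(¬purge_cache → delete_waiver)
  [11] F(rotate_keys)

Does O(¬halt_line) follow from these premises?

Premise 9 is O(¬halt_line → ¬rotate_keys); even if O(¬rotate_keys) held, inferring O(¬halt_line) would be affirming the consequent — invalid.
No other premise forces O(¬halt_line). An ideal world satisfying every premise can still have ¬halt_line false, so O(¬halt_line) is not derivable.

No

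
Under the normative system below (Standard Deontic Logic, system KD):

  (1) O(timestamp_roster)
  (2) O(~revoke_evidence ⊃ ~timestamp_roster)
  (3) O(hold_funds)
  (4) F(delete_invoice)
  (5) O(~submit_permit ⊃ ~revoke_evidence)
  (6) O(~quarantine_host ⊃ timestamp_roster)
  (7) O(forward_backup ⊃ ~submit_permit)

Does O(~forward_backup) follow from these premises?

Premise 1 gives O(timestamp_roster).
Premise 2, O(~revoke_evidence ⊃ ~timestamp_roster), contraposes to O(timestamp_roster ⊃ revoke_evidence); with O(timestamp_roster) we get O(revoke_evidence).
Premise 5, O(~submit_permit ⊃ ~revoke_evidence), contraposes to O(revoke_evidence ⊃ submit_permit); with O(revoke_evidence) we get O(submit_permit).
The contrapositive of premise 7 (O(forward_backup ⊃ ~submit_permit)) is O(submit_permit ⊃ ~forward_backup), and O(submit_permit) is already established, so O(~forward_backup).
Premises 3, 4, 6 do not contribute to this derivation.
So O(~forward_backup) follows.

Yes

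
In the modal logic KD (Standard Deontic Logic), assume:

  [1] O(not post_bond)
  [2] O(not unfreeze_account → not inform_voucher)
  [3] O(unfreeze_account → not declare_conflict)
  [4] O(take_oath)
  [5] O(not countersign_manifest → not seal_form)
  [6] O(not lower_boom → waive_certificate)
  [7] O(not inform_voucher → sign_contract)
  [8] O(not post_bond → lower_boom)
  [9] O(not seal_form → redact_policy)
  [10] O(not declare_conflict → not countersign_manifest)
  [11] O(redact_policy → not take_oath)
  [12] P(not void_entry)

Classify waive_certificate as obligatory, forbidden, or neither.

Neither

Premise 6 is O(not lower_boom → waive_certificate), but O(not lower_boom) is not derivable from the premises, so it does not yield O(waive_certificate).
No premise or chain of K-axiom applications forces O(waive_certificate), and none forces O(not waive_certificate). So waive_certificate is neither obligatory nor forbidden under these norms.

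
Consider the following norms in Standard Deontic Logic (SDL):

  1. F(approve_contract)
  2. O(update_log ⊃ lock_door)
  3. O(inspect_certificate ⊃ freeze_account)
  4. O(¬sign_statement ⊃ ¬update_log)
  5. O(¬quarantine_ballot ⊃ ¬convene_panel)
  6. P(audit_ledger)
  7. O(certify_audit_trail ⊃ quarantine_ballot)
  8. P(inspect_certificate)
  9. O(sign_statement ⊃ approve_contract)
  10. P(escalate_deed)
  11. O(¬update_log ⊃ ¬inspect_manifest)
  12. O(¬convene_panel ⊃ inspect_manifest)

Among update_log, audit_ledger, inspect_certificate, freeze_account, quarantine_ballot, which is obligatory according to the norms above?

quarantine_ballot

Premise 1 is F(approve_contract), i.e. O(¬approve_contract).
The contrapositive of premise 9 (O(sign_statement ⊃ approve_contract)) is O(¬approve_contract ⊃ ¬sign_statement), and O(¬approve_contract) is already established, so O(¬sign_statement).
From O(¬sign_statement) and premise 4, O(¬sign_statement ⊃ ¬update_log), we obtain O(¬update_log).
With premise 11, O(¬update_log ⊃ ¬inspect_manifest), the K-axiom yields O(¬inspect_manifest).
The contrapositive of premise 12 (O(¬convene_panel ⊃ inspect_manifest)) is O(¬inspect_manifest ⊃ convene_panel), and O(¬inspect_manifest) is already established, so O(convene_panel).
The contrapositive of premise 5 (O(¬quarantine_ballot ⊃ ¬convene_panel)) is O(convene_panel ⊃ quarantine_ballot), and O(convene_panel) is already established, so O(quarantine_ballot).
So O(quarantine_ballot) holds — quarantine_ballot is obligatory. None of the other listed options is made obligatory by any chain of premises.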